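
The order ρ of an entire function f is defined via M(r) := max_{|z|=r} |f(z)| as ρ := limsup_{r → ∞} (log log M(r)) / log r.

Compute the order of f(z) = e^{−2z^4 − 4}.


|e^{−2z^4 − 4}| = e^{Re(-2·z^4) + -4} ≤ e^{2|z|^4 + -4} = e^{2r^4 + -4} on |z| = r, so ρ ≤ 4. Choosing z on |z|=r so that -2·z^4 is real positive (always possible by picking arg z appropriately) gives |f(z)| = e^{2r^4 + -4}, matching the bound. The additive constant -4 does not affect log log M(r) ~ 4·log r. Hence ρ = 4.
Therefore ρ = 4.

Order ρ = 4.


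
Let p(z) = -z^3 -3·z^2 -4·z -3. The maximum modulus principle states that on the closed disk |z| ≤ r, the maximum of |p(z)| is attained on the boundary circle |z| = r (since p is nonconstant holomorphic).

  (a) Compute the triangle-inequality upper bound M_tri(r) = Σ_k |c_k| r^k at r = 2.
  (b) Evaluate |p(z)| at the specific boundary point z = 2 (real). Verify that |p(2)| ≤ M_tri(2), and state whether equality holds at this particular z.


Coefficients: c_0 = -3, c_1 = -4, c_2 = -3, c_3 = -1. Radius r = 2.
Part (a). Triangle bound: M_tri(r) = Σ_k |c_k| r^k
  = |-3|·2^0 + |-4|·2^1 + |-3|·2^2 + |-1|·2^3
  = 3 + 8 + 12 + 8 = 31.
This bounds M(r) := max_{|z|=r} |p(z)| from above; equality holds iff all terms c_k z^k can be made to align in phase at a single z on |z|=r.
Part (b). At z = 2 (real, on the circle |z| = r):
  p(2) = (-3)·2^0 + (-4)·2^1 + (-3)·2^2 + (-1)·2^3 = -31.
  |p(2)| = 31.
Since all nonzero coefficients share the same sign, |p(2)| = 31 = M_tri(2); the triangle bound is attained at z = 2, so in fact M(r) = 31.

M_tri(2) = 31; |p(2)| = 31; equality at z=2: yes.


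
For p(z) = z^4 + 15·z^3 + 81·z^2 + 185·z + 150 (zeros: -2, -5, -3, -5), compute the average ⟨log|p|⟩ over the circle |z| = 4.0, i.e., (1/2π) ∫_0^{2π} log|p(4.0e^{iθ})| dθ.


Zeros: -5, -5, -3, -2; r = 4.0.
Inside |z| < r: -3, -2. Outside (|z| ≥ r): -5, -5.
p(0) = 150, so log|p(0)| = log(150) = 5.0106.
Apply Jensen: I(r) = log|p(0)| + Σ_k log(r/|z_k|), summed over zeros inside |z| < r.
  log(r/|z_k|) for z_k = -2: log(4.0/2) = 0.6931
  log(r/|z_k|) for z_k = -3: log(4.0/3) = 0.2877
  Outside zeros (-5, -5) contribute nothing to the Jensen sum.
Sum over inside zeros: 0.9808.
I(r) = log|p(0)| + (inside sum) = 5.0106 + 0.9808 = 5.9915.
Note: since some zeros are outside |z| ≤ r, the simplified n·log(r) form does NOT apply — only the inside zeros contribute.

I(r) ≈ 5.9915.


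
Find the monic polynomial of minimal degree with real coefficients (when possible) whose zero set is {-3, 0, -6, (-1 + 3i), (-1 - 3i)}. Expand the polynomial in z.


The polynomial is p(z) = ∏_{α ∈ S} (z − α), where S = {-3, 0, -6, (-1 + 3i), (-1 - 3i)}.
Expanding the product yields: p(z) = z^5 + 11·z^4 + 46·z^3 + 126·z^2 + 180·z.
Note conjugate pairs combine to real quadratics: (z − (-1+3i))(z − (-1−3i)) = z² + 2z + 10.
The resulting polynomial has degree 5 and real coefficients as required.

p(z) = z^5 + 11·z^4 + 46·z^3 + 126·z^2 + 180·z.


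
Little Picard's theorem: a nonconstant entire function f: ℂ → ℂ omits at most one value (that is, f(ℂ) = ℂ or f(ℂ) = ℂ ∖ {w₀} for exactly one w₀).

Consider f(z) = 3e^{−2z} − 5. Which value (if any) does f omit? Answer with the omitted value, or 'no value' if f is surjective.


Little Picard bounds the complement of f(ℂ) to at most one point.
e^{−2z} is never zero on ℂ, so 3·e^{−2z} takes every value in ℂ ∖ {0}. Adding -5 shifts the range to ℂ ∖ {-5}. Thus f omits exactly the value -5.

Omitted value: -5.


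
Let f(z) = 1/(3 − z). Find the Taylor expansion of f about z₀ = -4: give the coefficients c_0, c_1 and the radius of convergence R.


Let w = z − z₀, so z = z₀ + w.
Then 3 − z = 3 − (z₀ + w) = (3 − z₀) − w = 7 − w.
f(z) = 1/(7 − w) = (1/(7)) · 1/(1 − w/(7)) = Σ_{n≥0} w^n / (7)^(n+1).
So c_n = 1/(7)^(n+1):
  c_0 = 1/(7)^1 = 1/7.
  c_1 = 1/(7)^2 = 1/49.
The series is valid for |w/d| < 1, i.e. |z − z₀| < |d|.
Radius of convergence: R = |3 − z₀| = |7| = 7 (distance from z₀ to the singularity z = 3).

c_0 = 1/7, c_1 = 1/49; R = 7.


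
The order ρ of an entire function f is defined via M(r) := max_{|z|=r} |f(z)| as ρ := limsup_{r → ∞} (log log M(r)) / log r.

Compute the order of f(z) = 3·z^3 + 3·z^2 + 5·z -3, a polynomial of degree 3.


|f(z)| ≤ Σ|c_k|·r^k = O(r^3) as r → ∞. Polynomial growth is O(e^{r^ε}) for every ε > 0 (since r^3/e^{r^ε} → 0), so ρ ≤ ε for all ε > 0, i.e. ρ = 0. Every nonconstant polynomial has order 0.
Therefore ρ = 0.

Order ρ = 0.


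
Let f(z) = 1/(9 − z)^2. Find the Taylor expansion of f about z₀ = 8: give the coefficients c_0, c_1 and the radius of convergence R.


Let w = z − z₀, so z = z₀ + w.
Then 9 − z = 9 − (z₀ + w) = (9 − z₀) − w = 1 − w.
f(z) = 1/(1 − w)^2 = (1/(1)^2) · (1 − w/(1))^{−2}.
By the binomial series (1−u)^{−2} = Σ_{n≥0} C(n+1, 1) u^n for |u|<1, with u = w/(1):
  c_n = C(n+1, 1) / (1)^(n+2).
  c_0 = 1/(1)^2 = 1.
  c_1 = 2/(1)^3 = 2.
The series is valid for |w/d| < 1, i.e. |z − z₀| < |d|.
Radius of convergence: R = |9 − z₀| = |1| = 1 (distance from z₀ to the singularity z = 9).

c_0 = 1, c_1 = 2; R = 1.


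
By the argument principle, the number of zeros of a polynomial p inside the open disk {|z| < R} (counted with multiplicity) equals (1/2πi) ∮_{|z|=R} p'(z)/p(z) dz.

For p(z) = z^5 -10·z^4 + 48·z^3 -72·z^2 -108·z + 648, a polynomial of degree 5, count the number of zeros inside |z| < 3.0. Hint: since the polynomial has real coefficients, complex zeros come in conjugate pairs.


The zeros of p are: (3 + 3i), (3 - 3i), -2, (3 + 3i), (3 - 3i).
Their magnitudes are: 4.243, 4.243, 2, 4.243, 4.243.
Zeros with |z| < R = 3.0: -2.
Count = 1.
By the argument principle, (1/2πi) ∮_{|z|=R} p'(z)/p(z) dz equals exactly this count.

Number of zeros inside |z| < 3.0: 1.


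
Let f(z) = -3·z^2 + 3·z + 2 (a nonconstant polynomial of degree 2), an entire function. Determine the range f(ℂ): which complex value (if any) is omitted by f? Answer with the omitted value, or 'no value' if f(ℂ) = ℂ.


Little Picard bounds the complement of f(ℂ) to at most one point.
For every w ∈ ℂ, the equation p(z) − w = 0 is a nonconstant polynomial in z and hence has at least one root by the fundamental theorem of algebra. So p is surjective onto ℂ, omitting no value.

Omitted value: no value.


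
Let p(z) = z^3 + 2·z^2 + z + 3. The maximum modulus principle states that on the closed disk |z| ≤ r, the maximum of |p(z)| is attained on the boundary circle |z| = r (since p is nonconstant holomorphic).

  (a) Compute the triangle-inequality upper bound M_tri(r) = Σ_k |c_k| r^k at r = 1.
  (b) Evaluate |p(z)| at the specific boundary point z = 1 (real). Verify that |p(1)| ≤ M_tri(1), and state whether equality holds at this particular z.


Coefficients: c_0 = 3, c_1 = 1, c_2 = 2, c_3 = 1. Radius r = 1.
Part (a). Triangle bound: M_tri(r) = Σ_k |c_k| r^k
  = |3|·1^0 + |1|·1^1 + |2|·1^2 + |1|·1^3
  = 3 + 1 + 2 + 1 = 7.
This bounds M(r) := max_{|z|=r} |p(z)| from above; equality holds iff all terms c_k z^k can be made to align in phase at a single z on |z|=r.
Part (b). At z = 1 (real, on the circle |z| = r):
  p(1) = (3)·1^0 + (1)·1^1 + (2)·1^2 + (1)·1^3 = 7.
  |p(1)| = 7.
Since all nonzero coefficients share the same sign, |p(1)| = 7 = M_tri(1); the triangle bound is attained at z = 1, so in fact M(r) = 7.

M_tri(1) = 7; |p(1)| = 7; equality at z=1: yes.


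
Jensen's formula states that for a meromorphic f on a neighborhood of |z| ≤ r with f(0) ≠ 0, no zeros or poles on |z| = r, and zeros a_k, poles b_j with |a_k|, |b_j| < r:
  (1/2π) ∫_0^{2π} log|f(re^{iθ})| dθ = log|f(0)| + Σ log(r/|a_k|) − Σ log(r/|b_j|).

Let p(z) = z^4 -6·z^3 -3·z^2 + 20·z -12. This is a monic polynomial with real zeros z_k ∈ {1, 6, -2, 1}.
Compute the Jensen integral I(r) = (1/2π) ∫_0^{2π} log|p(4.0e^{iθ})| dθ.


Zeros: -2, 1, 1, 6; r = 4.0.
Inside |z| < r: -2, 1, 1. Outside (|z| ≥ r): 6.
p(0) = -12, so log|p(0)| = log(12) = 2.4849.
Apply Jensen: I(r) = log|p(0)| + Σ_k log(r/|z_k|), summed over zeros inside |z| < r.
  log(r/|z_k|) for z_k = 1: log(4.0/1) = 1.3863
  log(r/|z_k|) for z_k = -2: log(4.0/2) = 0.6931
  log(r/|z_k|) for z_k = 1: log(4.0/1) = 1.3863
  Outside zeros (6) contribute nothing to the Jensen sum.
Sum over inside zeros: 3.4657.
I(r) = log|p(0)| + (inside sum) = 2.4849 + 3.4657 = 5.9506.
Note: since some zeros are outside |z| ≤ r, the simplified n·log(r) form does NOT apply — only the inside zeros contribute.

I(r) ≈ 5.9506.


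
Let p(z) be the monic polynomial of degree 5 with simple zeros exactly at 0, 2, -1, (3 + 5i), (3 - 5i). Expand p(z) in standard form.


The polynomial is p(z) = ∏_{α ∈ S} (z − α), where S = {0, 2, -1, (3 + 5i), (3 - 5i)}.
Expanding the product yields: p(z) = z^5 -7·z^4 + 38·z^3 -22·z^2 -68·z.
Note conjugate pairs combine to real quadratics: (z − (3+5i))(z − (3−5i)) = z² − 6z + 34.
The resulting polynomial has degree 5 and real coefficients as required.

p(z) = z^5 -7·z^4 + 38·z^3 -22·z^2 -68·z.


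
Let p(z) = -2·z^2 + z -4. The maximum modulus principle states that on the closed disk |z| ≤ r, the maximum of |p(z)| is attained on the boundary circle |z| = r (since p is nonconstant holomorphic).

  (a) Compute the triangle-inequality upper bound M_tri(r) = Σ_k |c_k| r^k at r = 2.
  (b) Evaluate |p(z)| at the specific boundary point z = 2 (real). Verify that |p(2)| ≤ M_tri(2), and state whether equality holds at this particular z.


Coefficients: c_0 = -4, c_1 = 1, c_2 = -2. Radius r = 2.
Part (a). Triangle bound: M_tri(r) = Σ_k |c_k| r^k
  = |-4|·2^0 + |1|·2^1 + |-2|·2^2
  = 4 + 2 + 8 = 14.
This bounds M(r) := max_{|z|=r} |p(z)| from above; equality holds iff all terms c_k z^k can be made to align in phase at a single z on |z|=r.
Part (b). At z = 2 (real, on the circle |z| = r):
  p(2) = (-4)·2^0 + (1)·2^1 + (-2)·2^2 = -10.
  |p(2)| = 10.
Check: |p(2)| = 10 ≤ 14 = M_tri(2). ✓ Equality does not hold at z = 2 (the coefficients have mixed signs, so the terms do not all align in phase there).

M_tri(2) = 14; |p(2)| = 10; equality at z=2: no.


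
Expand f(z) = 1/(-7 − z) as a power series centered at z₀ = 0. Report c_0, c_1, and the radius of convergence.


Let w = z − z₀, so z = z₀ + w.
Then -7 − z = -7 − (z₀ + w) = (-7 − z₀) − w = -7 − w.
f(z) = 1/(-7 − w) = (1/(-7)) · 1/(1 − w/(-7)) = Σ_{n≥0} w^n / (-7)^(n+1).
So c_n = 1/(-7)^(n+1):
  c_0 = 1/(-7)^1 = -1/7.
  c_1 = 1/(-7)^2 = 1/49.
The series is valid for |w/d| < 1, i.e. |z − z₀| < |d|.
Radius of convergence: R = |-7 − z₀| = |-7| = 7 (distance from z₀ to the singularity z = -7).

c_0 = -1/7, c_1 = 1/49; R = 7.


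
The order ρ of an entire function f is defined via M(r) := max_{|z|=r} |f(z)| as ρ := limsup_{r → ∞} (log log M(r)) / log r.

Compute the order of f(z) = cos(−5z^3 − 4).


Write cos(w) = (e^{iw} ± e^{−iw})/(2 or 2i), so |cos(w)| ≤ e^{|w|}. With w = −5z^3 − 4, |w| ≤ 5r^3 + 4 on |z|=r, giving M(r) ≤ e^{5r^3 + 4} and ρ ≤ 3. For the lower bound, choose z on |z|=r with -5z^3 purely imaginary of modulus 5r^3; then |cos(−5z^3 − 4)| grows like e^{5r^3}/2, so ρ ≥ 3. Hence ρ = 3.
Therefore ρ = 3.

Order ρ = 3.


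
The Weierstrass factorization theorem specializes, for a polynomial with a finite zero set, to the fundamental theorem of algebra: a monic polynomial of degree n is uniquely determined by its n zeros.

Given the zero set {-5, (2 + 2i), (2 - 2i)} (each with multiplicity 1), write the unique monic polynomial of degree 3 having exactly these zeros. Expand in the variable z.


The polynomial is p(z) = ∏_{α ∈ S} (z − α), where S = {-5, (2 + 2i), (2 - 2i)}.
Expanding the product yields: p(z) = z^3 + z^2 -12·z + 40.
Note conjugate pairs combine to real quadratics: (z − (2+2i))(z − (2−2i)) = z² − 4z + 8.
The resulting polynomial has degree 3 and real coefficients as required.

p(z) = z^3 + z^2 -12·z + 40.


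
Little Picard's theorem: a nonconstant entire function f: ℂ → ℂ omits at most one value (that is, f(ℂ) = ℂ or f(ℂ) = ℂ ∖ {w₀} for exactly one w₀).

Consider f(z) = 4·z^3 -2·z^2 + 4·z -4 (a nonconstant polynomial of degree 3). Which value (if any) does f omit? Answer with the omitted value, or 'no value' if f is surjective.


Little Picard bounds the complement of f(ℂ) to at most one point.
For every w ∈ ℂ, the equation p(z) − w = 0 is a nonconstant polynomial in z and hence has at least one root by the fundamental theorem of algebra. So p is surjective onto ℂ, omitting no value.

Omitted value: no value.


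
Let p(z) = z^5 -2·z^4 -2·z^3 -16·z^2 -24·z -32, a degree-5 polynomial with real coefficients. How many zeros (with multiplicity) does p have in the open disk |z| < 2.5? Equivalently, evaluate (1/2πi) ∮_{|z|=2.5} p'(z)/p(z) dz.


The zeros of p are: (0 + 2i), (0 - 2i), (-1 + 1i), (-1 - 1i), 4.
Their magnitudes are: 2, 2, 1.414, 1.414, 4.
Zeros with |z| < R = 2.5: (0 + 2i), (0 - 2i), (-1 + 1i), (-1 - 1i).
Count = 4.
By the argument principle, (1/2πi) ∮_{|z|=R} p'(z)/p(z) dz equals exactly this count.

Number of zeros inside |z| < 2.5: 4.


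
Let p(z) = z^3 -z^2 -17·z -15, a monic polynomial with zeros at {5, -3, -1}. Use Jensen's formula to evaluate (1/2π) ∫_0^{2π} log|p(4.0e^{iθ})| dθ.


Zeros: -3, -1, 5; r = 4.0.
Inside |z| < r: -3, -1. Outside (|z| ≥ r): 5.
p(0) = -15, so log|p(0)| = log(15) = 2.7081.
Apply Jensen: I(r) = log|p(0)| + Σ_k log(r/|z_k|), summed over zeros inside |z| < r.
  log(r/|z_k|) for z_k = -3: log(4.0/3) = 0.2877
  log(r/|z_k|) for z_k = -1: log(4.0/1) = 1.3863
  Outside zeros (5) contribute nothing to the Jensen sum.
Sum over inside zeros: 1.6740.
I(r) = log|p(0)| + (inside sum) = 2.7081 + 1.6740 = 4.3820.
Note: since some zeros are outside |z| ≤ r, the simplified n·log(r) form does NOT apply — only the inside zeros contribute.

I(r) ≈ 4.3820.


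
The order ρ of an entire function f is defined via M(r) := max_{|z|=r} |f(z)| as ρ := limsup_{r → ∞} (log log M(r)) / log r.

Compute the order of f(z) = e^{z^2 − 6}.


|e^{z^2 − 6}| = e^{Re(1·z^2) + -6} ≤ e^{1|z|^2 + -6} = e^{1r^2 + -6} on |z| = r, so ρ ≤ 2. Choosing z on |z|=r so that 1·z^2 is real positive (always possible by picking arg z appropriately) gives |f(z)| = e^{1r^2 + -6}, matching the bound. The additive constant -6 does not affect log log M(r) ~ 2·log r. Hence ρ = 2.
Therefore ρ = 2.

Order ρ = 2.


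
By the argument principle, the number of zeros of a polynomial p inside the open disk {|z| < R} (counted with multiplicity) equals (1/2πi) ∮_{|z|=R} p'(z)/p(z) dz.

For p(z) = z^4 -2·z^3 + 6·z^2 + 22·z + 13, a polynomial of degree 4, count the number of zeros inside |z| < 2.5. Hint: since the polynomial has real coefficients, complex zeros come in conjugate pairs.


The zeros of p are: (2 + 3i), (2 - 3i), -1, -1.
Their magnitudes are: 3.606, 3.606, 1, 1.
Zeros with |z| < R = 2.5: -1, -1.
Count = 2.
By the argument principle, (1/2πi) ∮_{|z|=R} p'(z)/p(z) dz equals exactly this count.

Number of zeros inside |z| < 2.5: 2.


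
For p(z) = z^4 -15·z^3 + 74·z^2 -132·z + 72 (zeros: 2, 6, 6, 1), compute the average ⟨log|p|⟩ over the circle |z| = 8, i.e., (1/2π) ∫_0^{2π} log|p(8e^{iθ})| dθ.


Zeros: 1, 2, 6, 6; r = 8.
Inside |z| < r: 1, 2, 6, 6. Outside (|z| ≥ r): ∅.
p(0) = 72, so log|p(0)| = log(72) = 4.2767.
Apply Jensen: I(r) = log|p(0)| + Σ_k log(r/|z_k|), summed over zeros inside |z| < r.
  log(r/|z_k|) for z_k = 2: log(8/2) = 1.3863
  log(r/|z_k|) for z_k = 6: log(8/6) = 0.2877
  log(r/|z_k|) for z_k = 6: log(8/6) = 0.2877
  log(r/|z_k|) for z_k = 1: log(8/1) = 2.0794
Sum over inside zeros: 4.0411.
I(r) = log|p(0)| + (inside sum) = 4.2767 + 4.0411 = 8.3178.
Closed form (all zeros inside, monic): I(r) = n·log(r) = 4·log(8) = 8.3178. ✓

I(r) ≈ 8.3178.


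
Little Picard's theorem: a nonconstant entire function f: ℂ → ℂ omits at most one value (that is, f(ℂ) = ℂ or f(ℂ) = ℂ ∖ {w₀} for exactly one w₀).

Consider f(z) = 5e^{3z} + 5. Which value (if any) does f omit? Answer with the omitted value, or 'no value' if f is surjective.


Little Picard bounds the complement of f(ℂ) to at most one point.
e^{3z} is never zero on ℂ, so 5·e^{3z} takes every value in ℂ ∖ {0}. Adding 5 shifts the range to ℂ ∖ {5}. Thus f omits exactly the value 5.

Omitted value: 5.


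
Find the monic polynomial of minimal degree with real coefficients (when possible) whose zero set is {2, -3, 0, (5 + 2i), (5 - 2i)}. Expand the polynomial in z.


The polynomial is p(z) = ∏_{α ∈ S} (z − α), where S = {2, -3, 0, (5 + 2i), (5 - 2i)}.
Expanding the product yields: p(z) = z^5 -9·z^4 + 13·z^3 + 89·z^2 -174·z.
Note conjugate pairs combine to real quadratics: (z − (5+2i))(z − (5−2i)) = z² − 10z + 29.
The resulting polynomial has degree 5 and real coefficients as required.

p(z) = z^5 -9·z^4 + 13·z^3 + 89·z^2 -174·z.


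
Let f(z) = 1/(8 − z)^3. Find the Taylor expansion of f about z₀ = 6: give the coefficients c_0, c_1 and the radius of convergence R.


Let w = z − z₀, so z = z₀ + w.
Then 8 − z = 8 − (z₀ + w) = (8 − z₀) − w = 2 − w.
f(z) = 1/(2 − w)^3 = (1/(2)^3) · (1 − w/(2))^{−3}.
By the binomial series (1−u)^{−3} = Σ_{n≥0} C(n+2, 2) u^n for |u|<1, with u = w/(2):
  c_n = C(n+2, 2) / (2)^(n+3).
  c_0 = 1/(2)^3 = 1/8.
  c_1 = 3/(2)^4 = 3/16.
The series is valid for |w/d| < 1, i.e. |z − z₀| < |d|.
Radius of convergence: R = |8 − z₀| = |2| = 2 (distance from z₀ to the singularity z = 8).

c_0 = 1/8, c_1 = 3/16; R = 2.


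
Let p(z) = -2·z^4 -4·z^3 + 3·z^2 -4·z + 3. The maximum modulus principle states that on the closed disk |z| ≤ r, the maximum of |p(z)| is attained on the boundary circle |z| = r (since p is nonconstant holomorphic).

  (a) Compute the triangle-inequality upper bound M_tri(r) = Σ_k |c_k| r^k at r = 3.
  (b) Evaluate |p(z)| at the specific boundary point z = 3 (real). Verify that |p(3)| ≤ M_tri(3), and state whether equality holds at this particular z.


Coefficients: c_0 = 3, c_1 = -4, c_2 = 3, c_3 = -4, c_4 = -2. Radius r = 3.
Part (a). Triangle bound: M_tri(r) = Σ_k |c_k| r^k
  = |3|·3^0 + |-4|·3^1 + |3|·3^2 + |-4|·3^3 + |-2|·3^4
  = 3 + 12 + 27 + 108 + 162 = 312.
This bounds M(r) := max_{|z|=r} |p(z)| from above; equality holds iff all terms c_k z^k can be made to align in phase at a single z on |z|=r.
Part (b). At z = 3 (real, on the circle |z| = r):
  p(3) = (3)·3^0 + (-4)·3^1 + (3)·3^2 + (-4)·3^3 + (-2)·3^4 = -252.
  |p(3)| = 252.
Check: |p(3)| = 252 ≤ 312 = M_tri(3). ✓ Equality does not hold at z = 3 (the coefficients have mixed signs, so the terms do not all align in phase there).

M_tri(3) = 312; |p(3)| = 252; equality at z=3: no.


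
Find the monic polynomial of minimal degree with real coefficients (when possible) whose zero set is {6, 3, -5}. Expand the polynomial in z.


The polynomial is p(z) = ∏_{α ∈ S} (z − α), where S = {6, 3, -5}.
Expanding the product yields: p(z) = z^3 -4·z^2 -27·z + 90.
The resulting polynomial has degree 3 and real coefficients as required.

p(z) = z^3 -4·z^2 -27·z + 90.


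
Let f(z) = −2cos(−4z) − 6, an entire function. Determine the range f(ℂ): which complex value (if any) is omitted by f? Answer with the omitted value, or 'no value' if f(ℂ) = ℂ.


Little Picard bounds the complement of f(ℂ) to at most one point.
cos is entire and surjective onto ℂ: for every w ∈ ℂ, cos(ζ) = w has a solution ζ ∈ ℂ (e.g., via the complex inverse arccos). With ζ = −4z this gives z = ζ/(-4). Then -2·cos(−4z) takes every value in -2·ℂ = ℂ, and adding -6 is a bijection of ℂ. So f is surjective and omits no value. (Note: only on the real line is cos bounded by [−1, 1].)

Omitted value: no value.


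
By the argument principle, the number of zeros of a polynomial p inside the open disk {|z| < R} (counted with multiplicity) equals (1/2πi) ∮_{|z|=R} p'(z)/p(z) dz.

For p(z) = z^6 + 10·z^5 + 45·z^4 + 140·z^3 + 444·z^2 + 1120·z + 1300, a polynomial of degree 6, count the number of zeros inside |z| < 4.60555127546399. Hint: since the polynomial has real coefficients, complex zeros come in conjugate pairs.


The zeros of p are: (-3 + 1i), (-3 - 1i), (1 + 3i), (1 - 3i), (-3 + 2i), (-3 - 2i).
Their magnitudes are: 3.162, 3.162, 3.162, 3.162, 3.606, 3.606.
Zeros with |z| < R = 4.60555127546399: (-3 + 1i), (-3 - 1i), (1 + 3i), (1 - 3i), (-3 + 2i), (-3 - 2i).
Count = 6.
By the argument principle, (1/2πi) ∮_{|z|=R} p'(z)/p(z) dz equals exactly this count.

Number of zeros inside |z| < 4.60555127546399: 6.


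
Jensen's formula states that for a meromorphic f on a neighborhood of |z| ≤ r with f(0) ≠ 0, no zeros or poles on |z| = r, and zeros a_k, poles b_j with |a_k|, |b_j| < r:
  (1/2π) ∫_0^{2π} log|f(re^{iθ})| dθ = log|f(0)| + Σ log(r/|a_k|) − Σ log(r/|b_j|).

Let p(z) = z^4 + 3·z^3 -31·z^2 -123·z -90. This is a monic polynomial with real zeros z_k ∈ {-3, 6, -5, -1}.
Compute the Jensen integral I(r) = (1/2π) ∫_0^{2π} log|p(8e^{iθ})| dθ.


Zeros: -5, -3, -1, 6; r = 8.
Inside |z| < r: -5, -3, -1, 6. Outside (|z| ≥ r): ∅.
p(0) = -90, so log|p(0)| = log(90) = 4.4998.
Apply Jensen: I(r) = log|p(0)| + Σ_k log(r/|z_k|), summed over zeros inside |z| < r.
  log(r/|z_k|) for z_k = -3: log(8/3) = 0.9808
  log(r/|z_k|) for z_k = 6: log(8/6) = 0.2877
  log(r/|z_k|) for z_k = -5: log(8/5) = 0.4700
  log(r/|z_k|) for z_k = -1: log(8/1) = 2.0794
Sum over inside zeros: 3.8180.
I(r) = log|p(0)| + (inside sum) = 4.4998 + 3.8180 = 8.3178.
Closed form (all zeros inside, monic): I(r) = n·log(r) = 4·log(8) = 8.3178. ✓

I(r) ≈ 8.3178.


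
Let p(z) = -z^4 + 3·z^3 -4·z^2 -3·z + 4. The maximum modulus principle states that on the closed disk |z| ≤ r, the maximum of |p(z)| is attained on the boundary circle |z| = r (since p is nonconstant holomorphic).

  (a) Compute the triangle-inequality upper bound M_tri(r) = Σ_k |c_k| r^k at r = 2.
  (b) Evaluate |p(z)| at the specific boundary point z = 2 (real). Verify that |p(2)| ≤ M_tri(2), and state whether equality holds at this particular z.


Coefficients: c_0 = 4, c_1 = -3, c_2 = -4, c_3 = 3, c_4 = -1. Radius r = 2.
Part (a). Triangle bound: M_tri(r) = Σ_k |c_k| r^k
  = |4|·2^0 + |-3|·2^1 + |-4|·2^2 + |3|·2^3 + |-1|·2^4
  = 4 + 6 + 16 + 24 + 16 = 66.
This bounds M(r) := max_{|z|=r} |p(z)| from above; equality holds iff all terms c_k z^k can be made to align in phase at a single z on |z|=r.
Part (b). At z = 2 (real, on the circle |z| = r):
  p(2) = (4)·2^0 + (-3)·2^1 + (-4)·2^2 + (3)·2^3 + (-1)·2^4 = -10.
  |p(2)| = 10.
Check: |p(2)| = 10 ≤ 66 = M_tri(2). ✓ Equality does not hold at z = 2 (the coefficients have mixed signs, so the terms do not all align in phase there).

M_tri(2) = 66; |p(2)| = 10; equality at z=2: no.


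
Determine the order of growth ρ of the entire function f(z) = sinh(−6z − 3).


sinh(w) is a linear combination of e^{iw} and e^{−iw} (or e^w, e^{−w} in the hyperbolic case), so |sinh(w)| ≤ e^{|w|}. With w = −6z − 3, |w| ≤ 6|z| + 3 = 6r + 3 on |z| = r, giving M(r) ≤ e^{6r + 3}, so ρ ≤ 1. On a suitable ray (z = it for sin/cos; z = t for sinh/cosh, t real → ∞), |sinh(−6z − 3)| grows like e^{6|t|}/2, so ρ ≥ 1. Hence ρ = 1.
Therefore ρ = 1.

Order ρ = 1.


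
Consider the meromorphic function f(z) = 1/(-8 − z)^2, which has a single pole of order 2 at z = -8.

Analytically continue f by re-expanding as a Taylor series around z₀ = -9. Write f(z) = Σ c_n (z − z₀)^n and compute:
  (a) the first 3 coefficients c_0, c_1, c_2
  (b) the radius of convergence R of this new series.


Let w = z − z₀, so z = z₀ + w.
Then -8 − z = -8 − (z₀ + w) = (-8 − z₀) − w = 1 − w.
f(z) = 1/(1 − w)^2 = (1/(1)^2) · (1 − w/(1))^{−2}.
By the binomial series (1−u)^{−2} = Σ_{n≥0} C(n+1, 1) u^n for |u|<1, with u = w/(1):
  c_n = C(n+1, 1) / (1)^(n+2).
  c_0 = 1/(1)^2 = 1.
  c_1 = 2/(1)^3 = 2.
  c_2 = 3/(1)^4 = 3.
The series is valid for |w/d| < 1, i.e. |z − z₀| < |d|.
Radius of convergence: R = |-8 − z₀| = |1| = 1 (distance from z₀ to the singularity z = -8).

c_0 = 1, c_1 = 2, c_2 = 3; R = 1.


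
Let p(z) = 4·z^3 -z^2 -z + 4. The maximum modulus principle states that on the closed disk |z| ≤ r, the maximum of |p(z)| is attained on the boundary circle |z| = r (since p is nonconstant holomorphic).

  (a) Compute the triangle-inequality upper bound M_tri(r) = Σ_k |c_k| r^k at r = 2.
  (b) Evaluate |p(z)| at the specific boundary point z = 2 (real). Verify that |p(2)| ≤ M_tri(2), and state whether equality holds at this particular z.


Coefficients: c_0 = 4, c_1 = -1, c_2 = -1, c_3 = 4. Radius r = 2.
Part (a). Triangle bound: M_tri(r) = Σ_k |c_k| r^k
  = |4|·2^0 + |-1|·2^1 + |-1|·2^2 + |4|·2^3
  = 4 + 2 + 4 + 32 = 42.
This bounds M(r) := max_{|z|=r} |p(z)| from above; equality holds iff all terms c_k z^k can be made to align in phase at a single z on |z|=r.
Part (b). At z = 2 (real, on the circle |z| = r):
  p(2) = (4)·2^0 + (-1)·2^1 + (-1)·2^2 + (4)·2^3 = 30.
  |p(2)| = 30.
Check: |p(2)| = 30 ≤ 42 = M_tri(2). ✓ Equality does not hold at z = 2 (the coefficients have mixed signs, so the terms do not all align in phase there).

M_tri(2) = 42; |p(2)| = 30; equality at z=2: no.


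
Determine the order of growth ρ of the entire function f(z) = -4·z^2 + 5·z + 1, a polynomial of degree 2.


|f(z)| ≤ Σ|c_k|·r^k = O(r^2) as r → ∞. Polynomial growth is O(e^{r^ε}) for every ε > 0 (since r^2/e^{r^ε} → 0), so ρ ≤ ε for all ε > 0, i.e. ρ = 0. Every nonconstant polynomial has order 0.
Therefore ρ = 0.

Order ρ = 0.


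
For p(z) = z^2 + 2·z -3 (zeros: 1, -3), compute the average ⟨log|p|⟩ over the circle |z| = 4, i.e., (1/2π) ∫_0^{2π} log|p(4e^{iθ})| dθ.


Zeros: -3, 1; r = 4.
Inside |z| < r: -3, 1. Outside (|z| ≥ r): ∅.
p(0) = -3, so log|p(0)| = log(3) = 1.0986.
Apply Jensen: I(r) = log|p(0)| + Σ_k log(r/|z_k|), summed over zeros inside |z| < r.
  log(r/|z_k|) for z_k = 1: log(4/1) = 1.3863
  log(r/|z_k|) for z_k = -3: log(4/3) = 0.2877
Sum over inside zeros: 1.6740.
I(r) = log|p(0)| + (inside sum) = 1.0986 + 1.6740 = 2.7726.
Closed form (all zeros inside, monic): I(r) = n·log(r) = 2·log(4) = 2.7726. ✓

I(r) ≈ 2.7726.


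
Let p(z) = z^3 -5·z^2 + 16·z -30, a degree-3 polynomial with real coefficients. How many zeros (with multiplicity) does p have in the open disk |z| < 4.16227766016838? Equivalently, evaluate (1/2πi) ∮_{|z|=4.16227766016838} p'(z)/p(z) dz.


The zeros of p are: 3, (1 + 3i), (1 - 3i).
Their magnitudes are: 3, 3.162, 3.162.
Zeros with |z| < R = 4.16227766016838: 3, (1 + 3i), (1 - 3i).
Count = 3.
By the argument principle, (1/2πi) ∮_{|z|=R} p'(z)/p(z) dz equals exactly this count.

Number of zeros inside |z| < 4.16227766016838: 3.


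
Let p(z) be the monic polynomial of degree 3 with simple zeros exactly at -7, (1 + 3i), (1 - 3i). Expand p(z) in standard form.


The polynomial is p(z) = ∏_{α ∈ S} (z − α), where S = {-7, (1 + 3i), (1 - 3i)}.
Expanding the product yields: p(z) = z^3 + 5·z^2 -4·z + 70.
Note conjugate pairs combine to real quadratics: (z − (1+3i))(z − (1−3i)) = z² − 2z + 10.
The resulting polynomial has degree 3 and real coefficients as required.

p(z) = z^3 + 5·z^2 -4·z + 70.


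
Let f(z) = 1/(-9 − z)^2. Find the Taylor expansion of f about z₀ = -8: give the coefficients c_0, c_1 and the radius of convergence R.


Let w = z − z₀, so z = z₀ + w.
Then -9 − z = -9 − (z₀ + w) = (-9 − z₀) − w = -1 − w.
f(z) = 1/(-1 − w)^2 = (1/(-1)^2) · (1 − w/(-1))^{−2}.
By the binomial series (1−u)^{−2} = Σ_{n≥0} C(n+1, 1) u^n for |u|<1, with u = w/(-1):
  c_n = C(n+1, 1) / (-1)^(n+2).
  c_0 = 1/(-1)^2 = 1.
  c_1 = 2/(-1)^3 = -2.
The series is valid for |w/d| < 1, i.e. |z − z₀| < |d|.
Radius of convergence: R = |-9 − z₀| = |-1| = 1 (distance from z₀ to the singularity z = -9).

c_0 = 1, c_1 = -2; R = 1.


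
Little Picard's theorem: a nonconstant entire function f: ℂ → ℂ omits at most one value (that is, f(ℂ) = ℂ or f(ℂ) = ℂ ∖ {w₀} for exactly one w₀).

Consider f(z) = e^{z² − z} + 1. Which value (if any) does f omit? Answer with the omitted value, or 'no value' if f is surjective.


Little Picard bounds the complement of f(ℂ) to at most one point.
The exponent g(z) = z² − z is a nonconstant polynomial, hence surjective onto ℂ. So e^{g(z)} takes every value in {e^w : w ∈ ℂ} = ℂ ∖ {0}. Adding 1 shifts the range to ℂ ∖ {1}. f omits exactly 1.

Omitted value: 1.


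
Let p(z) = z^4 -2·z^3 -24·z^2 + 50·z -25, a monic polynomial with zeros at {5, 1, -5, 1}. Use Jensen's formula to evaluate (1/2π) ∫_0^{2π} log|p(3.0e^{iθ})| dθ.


Zeros: -5, 1, 1, 5; r = 3.0.
Inside |z| < r: 1, 1. Outside (|z| ≥ r): -5, 5.
p(0) = -25, so log|p(0)| = log(25) = 3.2189.
Apply Jensen: I(r) = log|p(0)| + Σ_k log(r/|z_k|), summed over zeros inside |z| < r.
  log(r/|z_k|) for z_k = 1: log(3.0/1) = 1.0986
  log(r/|z_k|) for z_k = 1: log(3.0/1) = 1.0986
  Outside zeros (-5, 5) contribute nothing to the Jensen sum.
Sum over inside zeros: 2.1972.
I(r) = log|p(0)| + (inside sum) = 3.2189 + 2.1972 = 5.4161.
Note: since some zeros are outside |z| ≤ r, the simplified n·log(r) form does NOT apply — only the inside zeros contribute.

I(r) ≈ 5.4161.


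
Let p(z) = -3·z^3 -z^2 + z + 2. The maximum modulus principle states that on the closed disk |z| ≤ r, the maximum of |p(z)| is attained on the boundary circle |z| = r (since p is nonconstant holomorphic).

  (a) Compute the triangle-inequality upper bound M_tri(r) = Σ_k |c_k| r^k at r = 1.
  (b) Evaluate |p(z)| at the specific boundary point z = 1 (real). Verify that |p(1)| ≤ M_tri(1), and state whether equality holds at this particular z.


Coefficients: c_0 = 2, c_1 = 1, c_2 = -1, c_3 = -3. Radius r = 1.
Part (a). Triangle bound: M_tri(r) = Σ_k |c_k| r^k
  = |2|·1^0 + |1|·1^1 + |-1|·1^2 + |-3|·1^3
  = 2 + 1 + 1 + 3 = 7.
This bounds M(r) := max_{|z|=r} |p(z)| from above; equality holds iff all terms c_k z^k can be made to align in phase at a single z on |z|=r.
Part (b). At z = 1 (real, on the circle |z| = r):
  p(1) = (2)·1^0 + (1)·1^1 + (-1)·1^2 + (-3)·1^3 = -1.
  |p(1)| = 1.
Check: |p(1)| = 1 ≤ 7 = M_tri(1). ✓ Equality does not hold at z = 1 (the coefficients have mixed signs, so the terms do not all align in phase there).

M_tri(1) = 7; |p(1)| = 1; equality at z=1: no.


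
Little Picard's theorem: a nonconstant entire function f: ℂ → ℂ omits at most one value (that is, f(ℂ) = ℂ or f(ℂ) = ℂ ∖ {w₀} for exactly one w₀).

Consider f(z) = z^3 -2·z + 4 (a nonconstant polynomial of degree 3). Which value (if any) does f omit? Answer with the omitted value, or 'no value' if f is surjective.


Little Picard bounds the complement of f(ℂ) to at most one point.
For every w ∈ ℂ, the equation p(z) − w = 0 is a nonconstant polynomial in z and hence has at least one root by the fundamental theorem of algebra. So p is surjective onto ℂ, omitting no value.

Omitted value: no value.


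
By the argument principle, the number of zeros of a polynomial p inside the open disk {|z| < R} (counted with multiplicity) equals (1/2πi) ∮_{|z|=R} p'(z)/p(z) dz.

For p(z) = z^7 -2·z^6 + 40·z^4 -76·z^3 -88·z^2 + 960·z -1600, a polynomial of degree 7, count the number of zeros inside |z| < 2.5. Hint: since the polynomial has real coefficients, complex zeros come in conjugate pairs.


The zeros of p are: 2, (1 + 3i), (1 - 3i), (-3 + 1i), (-3 - 1i), (2 + 2i), (2 - 2i).
Their magnitudes are: 2, 3.162, 3.162, 3.162, 3.162, 2.828, 2.828.
Zeros with |z| < R = 2.5: 2.
Count = 1.
By the argument principle, (1/2πi) ∮_{|z|=R} p'(z)/p(z) dz equals exactly this count.

Number of zeros inside |z| < 2.5: 1.


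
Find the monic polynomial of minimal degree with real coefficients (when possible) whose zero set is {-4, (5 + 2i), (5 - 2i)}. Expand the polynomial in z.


The polynomial is p(z) = ∏_{α ∈ S} (z − α), where S = {-4, (5 + 2i), (5 - 2i)}.
Expanding the product yields: p(z) = z^3 -6·z^2 -11·z + 116.
Note conjugate pairs combine to real quadratics: (z − (5+2i))(z − (5−2i)) = z² − 10z + 29.
The resulting polynomial has degree 3 and real coefficients as required.

p(z) = z^3 -6·z^2 -11·z + 116.


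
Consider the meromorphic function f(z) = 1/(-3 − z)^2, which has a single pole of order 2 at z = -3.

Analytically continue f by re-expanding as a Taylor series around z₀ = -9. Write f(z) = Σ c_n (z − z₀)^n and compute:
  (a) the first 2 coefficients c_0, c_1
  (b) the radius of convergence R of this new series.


Let w = z − z₀, so z = z₀ + w.
Then -3 − z = -3 − (z₀ + w) = (-3 − z₀) − w = 6 − w.
f(z) = 1/(6 − w)^2 = (1/(6)^2) · (1 − w/(6))^{−2}.
By the binomial series (1−u)^{−2} = Σ_{n≥0} C(n+1, 1) u^n for |u|<1, with u = w/(6):
  c_n = C(n+1, 1) / (6)^(n+2).
  c_0 = 1/(6)^2 = 1/36.
  c_1 = 2/(6)^3 = 1/108.
The series is valid for |w/d| < 1, i.e. |z − z₀| < |d|.
Radius of convergence: R = |-3 − z₀| = |6| = 6 (distance from z₀ to the singularity z = -3).

c_0 = 1/36, c_1 = 1/108; R = 6.


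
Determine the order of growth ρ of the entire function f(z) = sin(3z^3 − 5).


Write sin(w) = (e^{iw} ± e^{−iw})/(2 or 2i), so |sin(w)| ≤ e^{|w|}. With w = 3z^3 − 5, |w| ≤ 3r^3 + 5 on |z|=r, giving M(r) ≤ e^{3r^3 + 5} and ρ ≤ 3. For the lower bound, choose z on |z|=r with 3z^3 purely imaginary of modulus 3r^3; then |sin(3z^3 − 5)| grows like e^{3r^3}/2, so ρ ≥ 3. Hence ρ = 3.
Therefore ρ = 3.

Order ρ = 3.


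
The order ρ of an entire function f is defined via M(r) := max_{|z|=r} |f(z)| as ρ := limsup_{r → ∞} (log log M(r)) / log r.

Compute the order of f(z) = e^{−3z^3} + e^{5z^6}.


Each summand is entire of order 3 and 6 respectively (as in the single-exponential case). The order of a sum is at most the max of the orders, so ρ ≤ 6. For the lower bound: on |z|=r choose arg z so that 5z^6 is real positive; then |e^{5z^6}| = e^{5r^6} while |e^{-3z^3}| ≤ e^{3r^3} = o(e^{5r^6}). So |f| ≥ e^{5r^6}(1 − o(1)) and ρ ≥ 6. Hence ρ = max(3, 6) = 6.
Therefore ρ = 6.

Order ρ = 6.


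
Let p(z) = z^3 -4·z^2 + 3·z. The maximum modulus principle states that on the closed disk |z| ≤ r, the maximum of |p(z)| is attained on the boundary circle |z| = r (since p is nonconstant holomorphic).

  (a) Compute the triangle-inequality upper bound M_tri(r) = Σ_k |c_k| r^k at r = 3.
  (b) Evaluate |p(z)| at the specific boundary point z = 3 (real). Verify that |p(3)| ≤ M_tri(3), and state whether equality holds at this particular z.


Coefficients: c_0 = 0, c_1 = 3, c_2 = -4, c_3 = 1. Radius r = 3.
Part (a). Triangle bound: M_tri(r) = Σ_k |c_k| r^k
  = |0|·3^0 + |3|·3^1 + |-4|·3^2 + |1|·3^3
  = 0 + 9 + 36 + 27 = 72.
This bounds M(r) := max_{|z|=r} |p(z)| from above; equality holds iff all terms c_k z^k can be made to align in phase at a single z on |z|=r.
Part (b). At z = 3 (real, on the circle |z| = r):
  p(3) = (0)·3^0 + (3)·3^1 + (-4)·3^2 + (1)·3^3 = 0.
  |p(3)| = 0.
Check: |p(3)| = 0 ≤ 72 = M_tri(3). ✓ Equality does not hold at z = 3 (the coefficients have mixed signs, so the terms do not all align in phase there).

M_tri(3) = 72; |p(3)| = 0; equality at z=3: no.


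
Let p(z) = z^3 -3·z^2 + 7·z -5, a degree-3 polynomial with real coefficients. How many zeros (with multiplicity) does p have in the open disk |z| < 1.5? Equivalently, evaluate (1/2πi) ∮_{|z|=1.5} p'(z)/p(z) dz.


The zeros of p are: (1 + 2i), (1 - 2i), 1.
Their magnitudes are: 2.236, 2.236, 1.
Zeros with |z| < R = 1.5: 1.
Count = 1.
By the argument principle, (1/2πi) ∮_{|z|=R} p'(z)/p(z) dz equals exactly this count.

Number of zeros inside |z| < 1.5: 1.


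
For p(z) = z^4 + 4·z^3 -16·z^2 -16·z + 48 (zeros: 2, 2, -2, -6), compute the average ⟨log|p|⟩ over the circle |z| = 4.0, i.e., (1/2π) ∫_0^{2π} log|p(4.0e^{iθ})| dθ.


Zeros: -6, -2, 2, 2; r = 4.0.
Inside |z| < r: -2, 2, 2. Outside (|z| ≥ r): -6.
p(0) = 48, so log|p(0)| = log(48) = 3.8712.
Apply Jensen: I(r) = log|p(0)| + Σ_k log(r/|z_k|), summed over zeros inside |z| < r.
  log(r/|z_k|) for z_k = 2: log(4.0/2) = 0.6931
  log(r/|z_k|) for z_k = 2: log(4.0/2) = 0.6931
  log(r/|z_k|) for z_k = -2: log(4.0/2) = 0.6931
  Outside zeros (-6) contribute nothing to the Jensen sum.
Sum over inside zeros: 2.0794.
I(r) = log|p(0)| + (inside sum) = 3.8712 + 2.0794 = 5.9506.
Note: since some zeros are outside |z| ≤ r, the simplified n·log(r) form does NOT apply — only the inside zeros contribute.

I(r) ≈ 5.9506.


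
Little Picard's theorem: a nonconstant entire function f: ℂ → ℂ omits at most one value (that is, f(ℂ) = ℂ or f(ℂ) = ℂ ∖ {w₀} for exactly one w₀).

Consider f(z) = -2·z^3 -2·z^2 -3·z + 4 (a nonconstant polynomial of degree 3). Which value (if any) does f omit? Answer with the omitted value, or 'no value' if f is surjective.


Little Picard bounds the complement of f(ℂ) to at most one point.
For every w ∈ ℂ, the equation p(z) − w = 0 is a nonconstant polynomial in z and hence has at least one root by the fundamental theorem of algebra. So p is surjective onto ℂ, omitting no value.

Omitted value: no value.


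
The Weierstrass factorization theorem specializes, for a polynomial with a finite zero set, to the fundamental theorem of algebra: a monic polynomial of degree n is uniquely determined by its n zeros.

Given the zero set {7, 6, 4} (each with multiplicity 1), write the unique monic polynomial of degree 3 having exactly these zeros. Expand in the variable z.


The polynomial is p(z) = ∏_{α ∈ S} (z − α), where S = {7, 6, 4}.
Expanding the product yields: p(z) = z^3 -17·z^2 + 94·z -168.
The resulting polynomial has degree 3 and real coefficients as required.

p(z) = z^3 -17·z^2 + 94·z -168.


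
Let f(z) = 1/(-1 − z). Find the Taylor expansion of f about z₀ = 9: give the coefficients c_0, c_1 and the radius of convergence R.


Let w = z − z₀, so z = z₀ + w.
Then -1 − z = -1 − (z₀ + w) = (-1 − z₀) − w = -10 − w.
f(z) = 1/(-10 − w) = (1/(-10)) · 1/(1 − w/(-10)) = Σ_{n≥0} w^n / (-10)^(n+1).
So c_n = 1/(-10)^(n+1):
  c_0 = 1/(-10)^1 = -1/10.
  c_1 = 1/(-10)^2 = 1/100.
The series is valid for |w/d| < 1, i.e. |z − z₀| < |d|.
Radius of convergence: R = |-1 − z₀| = |-10| = 10 (distance from z₀ to the singularity z = -1).

c_0 = -1/10, c_1 = 1/100; R = 10.


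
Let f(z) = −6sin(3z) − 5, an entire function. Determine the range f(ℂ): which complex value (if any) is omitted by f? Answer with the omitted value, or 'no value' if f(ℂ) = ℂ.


Little Picard bounds the complement of f(ℂ) to at most one point.
sin is entire and surjective onto ℂ: for every w ∈ ℂ, sin(ζ) = w has a solution ζ ∈ ℂ (e.g., via the complex inverse arcsin). With ζ = 3z this gives z = ζ/(3). Then -6·sin(3z) takes every value in -6·ℂ = ℂ, and adding -5 is a bijection of ℂ. So f is surjective and omits no value. (Note: only on the real line is sin bounded by [−1, 1].)

Omitted value: no value.


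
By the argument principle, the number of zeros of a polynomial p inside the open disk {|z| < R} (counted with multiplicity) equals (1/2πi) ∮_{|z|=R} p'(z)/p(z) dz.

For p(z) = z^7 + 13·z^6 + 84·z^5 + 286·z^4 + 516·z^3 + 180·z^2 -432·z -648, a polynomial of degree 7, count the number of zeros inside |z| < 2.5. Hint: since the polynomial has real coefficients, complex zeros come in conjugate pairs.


The zeros of p are: 1, (-1 + 1i), (-1 - 1i), (-3 + 3i), (-3 - 3i), (-3 + 3i), (-3 - 3i).
Their magnitudes are: 1, 1.414, 1.414, 4.243, 4.243, 4.243, 4.243.
Zeros with |z| < R = 2.5: 1, (-1 + 1i), (-1 - 1i).
Count = 3.
By the argument principle, (1/2πi) ∮_{|z|=R} p'(z)/p(z) dz equals exactly this count.

Number of zeros inside |z| < 2.5: 3.
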